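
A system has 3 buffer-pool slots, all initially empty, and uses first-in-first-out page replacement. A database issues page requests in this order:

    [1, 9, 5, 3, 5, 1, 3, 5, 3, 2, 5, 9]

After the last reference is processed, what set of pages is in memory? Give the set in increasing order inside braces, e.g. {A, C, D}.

{2, 5, 9}

1 -> fault, frames [1]
9 -> fault, frames [1, 9]
5 -> fault, frames [1, 9, 5]
3 -> fault, evict 1, frames [9, 5, 3]
5 -> hit
1 -> fault, evict 9, frames [5, 3, 1]
3 -> hit
5 -> hit
3 -> hit
2 -> fault, evict 5, frames [3, 1, 2]
5 -> fault, evict 3, frames [1, 2, 5]
9 -> fault, evict 1, frames [2, 5, 9]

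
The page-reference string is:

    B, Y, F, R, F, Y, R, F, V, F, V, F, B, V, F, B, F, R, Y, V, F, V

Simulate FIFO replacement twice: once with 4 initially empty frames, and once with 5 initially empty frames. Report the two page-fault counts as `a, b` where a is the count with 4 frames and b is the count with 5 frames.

8, 5

4 frames: F F F F . . . . F . . . F . . . . . F . F . → 8 faults.
5 frames: F F F F . . . . F . . . . . . . . . . . . . → 5 faults.
5 < 8: adding a frame reduced faults, as is typical.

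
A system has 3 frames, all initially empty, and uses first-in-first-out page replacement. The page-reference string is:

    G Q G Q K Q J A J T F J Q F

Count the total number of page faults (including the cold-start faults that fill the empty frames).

G -> fault, frames [G]
Q -> fault, frames [G, Q]
G -> hit
Q -> hit
K -> fault, frames [G, Q, K]
Q -> hit
J -> fault, evict G, frames [Q, K, J]
A -> fault, evict Q, frames [K, J, A]
J -> hit
T -> fault, evict K, frames [J, A, T]
F -> fault, evict J, frames [A, T, F]
J -> fault, evict A, frames [T, F, J]
Q -> fault, evict T, frames [F, J, Q]
F -> hit
Page faults: 9.

9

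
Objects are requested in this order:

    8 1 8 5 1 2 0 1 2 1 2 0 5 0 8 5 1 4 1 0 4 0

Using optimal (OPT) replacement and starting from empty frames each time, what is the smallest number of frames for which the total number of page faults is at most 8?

4

f=1: 22 faults
f=2: 12 faults
f=3: 9 faults
f=4: 7 faults
f=5: 6 faults
f=6: 6 faults
Smallest f with faults ≤ 8 is 4.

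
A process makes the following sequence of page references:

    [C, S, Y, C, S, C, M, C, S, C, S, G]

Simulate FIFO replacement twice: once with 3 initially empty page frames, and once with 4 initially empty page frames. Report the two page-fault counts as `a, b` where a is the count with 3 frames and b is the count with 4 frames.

7, 5

3 frames: F F F . . . F F F . . F → 7 faults.
4 frames: F F F . . . F . . . . F → 5 faults.
5 < 7: adding a frame reduced faults, as is typical.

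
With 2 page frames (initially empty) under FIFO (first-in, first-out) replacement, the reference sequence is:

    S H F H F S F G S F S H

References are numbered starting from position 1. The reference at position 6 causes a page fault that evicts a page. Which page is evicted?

pos 1: S → miss, frames {S}
pos 2: H → miss, frames {S,H}
pos 3: F → miss, evict S, frames {H,F}
pos 4: H → hit
pos 5: F → hit
pos 6: S → miss, evict H, frames {F,S}
At position 6, page H is evicted.

H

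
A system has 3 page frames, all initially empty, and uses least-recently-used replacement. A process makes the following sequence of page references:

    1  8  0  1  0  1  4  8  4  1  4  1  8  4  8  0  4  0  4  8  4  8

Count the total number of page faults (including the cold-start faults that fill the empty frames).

1 → fault, frames {1}
8 → fault, frames {1,8}
0 → fault, frames {1,8,0}
1 → hit
0 → hit
1 → hit
4 → fault, evict 8, frames {0,1,4}
8 → fault, evict 0, frames {1,4,8}
4 → hit
1 → hit
4 → hit
1 → hit
8 → hit
4 → hit
8 → hit
0 → fault, evict 1, frames {4,8,0}
4 → hit
0 → hit
4 → hit
8 → hit
4 → hit
8 → hit
Page faults: 6.

6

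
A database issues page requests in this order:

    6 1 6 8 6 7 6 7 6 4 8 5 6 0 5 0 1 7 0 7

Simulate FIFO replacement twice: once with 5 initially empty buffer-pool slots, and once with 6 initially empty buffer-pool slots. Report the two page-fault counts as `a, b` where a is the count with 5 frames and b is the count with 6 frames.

10, 7

5 frames: F F . F . F . . . F . F F F . . F F . . → 10 faults.
6 frames: F F . F . F . . . F . F . F . . . . . . → 7 faults.
7 < 10: adding a frame reduced faults, as is typical.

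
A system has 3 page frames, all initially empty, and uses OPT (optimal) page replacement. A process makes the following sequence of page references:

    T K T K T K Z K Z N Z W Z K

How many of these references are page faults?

T → fault, frames {T}
K → fault, frames {T,K}
T → hit
K → hit
T → hit
K → hit
Z → fault, frames {T,K,Z}
K → hit
Z → hit
N → fault, evict T, frames {K,Z,N}
Z → hit
W → fault, evict N, frames {K,Z,W}
Z → hit
K → hit
Page faults: 5.

5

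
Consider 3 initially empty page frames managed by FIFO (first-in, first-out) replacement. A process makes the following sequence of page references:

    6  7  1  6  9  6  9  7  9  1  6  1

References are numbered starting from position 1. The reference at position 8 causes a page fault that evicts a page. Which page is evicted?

pos 1: 6 → miss, frames {6}
pos 2: 7 → miss, frames {6,7}
pos 3: 1 → miss, frames {6,7,1}
pos 4: 6 → hit
pos 5: 9 → miss, evict 6, frames {7,1,9}
pos 6: 6 → miss, evict 7, frames {1,9,6}
pos 7: 9 → hit
pos 8: 7 → miss, evict 1, frames {9,6,7}
At position 8, page 1 is evicted.

1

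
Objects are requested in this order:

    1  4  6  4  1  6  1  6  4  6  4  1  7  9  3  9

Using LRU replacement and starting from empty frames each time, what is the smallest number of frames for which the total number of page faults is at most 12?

2

f=1: 16 faults
f=2: 10 faults
f=3: 6 faults
f=4: 6 faults
f=5: 6 faults
f=6: 6 faults
Smallest f with faults ≤ 12 is 2.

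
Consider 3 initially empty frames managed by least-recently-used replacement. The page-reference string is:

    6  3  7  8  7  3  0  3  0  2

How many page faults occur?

6

6 -> miss, frames [6]
3 -> miss, frames [6, 3]
7 -> miss, frames [6, 3, 7]
8 -> miss, evict 6, frames [3, 7, 8]
7 -> hit
3 -> hit
0 -> miss, evict 8, frames [7, 3, 0]
3 -> hit
0 -> hit
2 -> miss, evict 7, frames [3, 0, 2]
Page faults: 6.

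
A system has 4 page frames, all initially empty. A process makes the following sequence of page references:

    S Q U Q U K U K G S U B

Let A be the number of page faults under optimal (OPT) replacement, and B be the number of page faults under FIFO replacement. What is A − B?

Under OPT: F F F . . F . . F . . F → 6 faults.
Under FIFO: F F F . . F . . F F . F → 7 faults.
A − B = 6 − 7 = -1.

-1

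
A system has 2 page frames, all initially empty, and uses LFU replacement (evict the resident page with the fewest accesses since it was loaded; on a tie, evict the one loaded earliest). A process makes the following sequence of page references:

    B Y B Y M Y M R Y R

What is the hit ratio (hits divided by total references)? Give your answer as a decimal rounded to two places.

B → miss, frames [B]
Y → miss, frames [B, Y]
B → hit
Y → hit
M → miss, evict B, frames [Y, M]
Y → hit
M → hit
R → miss, evict M, frames [Y, R]
Y → hit
R → hit
Hits: 6 of 10 references → 6/10 = 0.6000.

0.60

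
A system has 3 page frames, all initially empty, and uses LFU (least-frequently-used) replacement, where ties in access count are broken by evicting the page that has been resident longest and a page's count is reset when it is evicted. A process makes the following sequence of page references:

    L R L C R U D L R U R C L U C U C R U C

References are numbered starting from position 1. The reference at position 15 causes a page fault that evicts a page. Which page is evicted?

U

pos 1: L → miss, frames [L]
pos 2: R → miss, frames [L, R]
pos 3: L → hit
pos 4: C → miss, frames [L, R, C]
pos 5: R → hit
pos 6: U → miss, evict C, frames [L, R, U]
pos 7: D → miss, evict U, frames [L, R, D]
pos 8: L → hit
pos 9: R → hit
pos 10: U → miss, evict D, frames [L, R, U]
pos 11: R → hit
pos 12: C → miss, evict U, frames [L, R, C]
pos 13: L → hit
pos 14: U → miss, evict C, frames [L, R, U]
pos 15: C → miss, evict U, frames [L, R, C]
At position 15, page U is evicted.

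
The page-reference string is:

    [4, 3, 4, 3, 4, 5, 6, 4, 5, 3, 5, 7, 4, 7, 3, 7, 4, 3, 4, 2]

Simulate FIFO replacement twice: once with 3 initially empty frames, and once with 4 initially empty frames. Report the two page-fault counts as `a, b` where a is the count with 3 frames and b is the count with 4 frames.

11, 8

3 frames: F F . . . F F F . F F F F . F . . . . F → 11 faults.
4 frames: F F . . . F F . . . . F F . F . . . . F → 8 faults.
8 < 11: adding a frame reduced faults, as is typical.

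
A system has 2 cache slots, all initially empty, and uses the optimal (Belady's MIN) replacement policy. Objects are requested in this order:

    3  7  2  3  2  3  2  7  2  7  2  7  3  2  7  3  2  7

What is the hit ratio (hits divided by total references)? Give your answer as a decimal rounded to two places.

0.61

3 → miss, frames [3]
7 → miss, frames [3, 7]
2 → miss, evict 7, frames [3, 2]
3 → hit
2 → hit
3 → hit
2 → hit
7 → miss, evict 3, frames [2, 7]
2 → hit
7 → hit
2 → hit
7 → hit
3 → miss, evict 7, frames [2, 3]
2 → hit
7 → miss, evict 2, frames [3, 7]
3 → hit
2 → miss, evict 3, frames [7, 2]
7 → hit
Hits: 11 of 18 references → 11/18 = 0.6111.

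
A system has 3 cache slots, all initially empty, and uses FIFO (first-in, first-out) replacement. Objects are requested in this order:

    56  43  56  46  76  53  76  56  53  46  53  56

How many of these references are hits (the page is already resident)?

56 → miss, frames (56)
43 → miss, frames (56 43)
56 → hit
46 → miss, frames (56 43 46)
76 → miss, evict 56, frames (43 46 76)
53 → miss, evict 43, frames (46 76 53)
76 → hit
56 → miss, evict 46, frames (76 53 56)
53 → hit
46 → miss, evict 76, frames (53 56 46)
53 → hit
56 → hit
Hits: 5.

5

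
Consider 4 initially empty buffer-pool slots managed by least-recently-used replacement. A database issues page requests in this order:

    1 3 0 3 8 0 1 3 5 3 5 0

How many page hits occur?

7

1: fault, frames {1}
3: fault, frames {1,3}
0: fault, frames {1,3,0}
3: hit
8: fault, frames {1,0,3,8}
0: hit
1: hit
3: hit
5: fault, evict 8, frames {0,1,3,5}
3: hit
5: hit
0: hit
Hits: 7.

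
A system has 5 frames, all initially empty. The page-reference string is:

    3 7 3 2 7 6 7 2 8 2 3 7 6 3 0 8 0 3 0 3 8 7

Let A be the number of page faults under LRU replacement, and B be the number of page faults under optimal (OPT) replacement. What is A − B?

Under LRU: F F . F . F . . F . . . . . F F . . . . . . → 7 faults.
Under OPT: F F . F . F . . F . . . . . F . . . . . . . → 6 faults.
A − B = 7 − 6 = 1.

1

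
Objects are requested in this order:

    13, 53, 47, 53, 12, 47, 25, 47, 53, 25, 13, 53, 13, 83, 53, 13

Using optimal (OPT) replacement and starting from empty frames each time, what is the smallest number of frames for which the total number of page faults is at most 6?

f=1: 16 faults
f=2: 9 faults
f=3: 7 faults
f=4: 6 faults
f=5: 6 faults
f=6: 6 faults
Smallest f with faults ≤ 6 is 4.

4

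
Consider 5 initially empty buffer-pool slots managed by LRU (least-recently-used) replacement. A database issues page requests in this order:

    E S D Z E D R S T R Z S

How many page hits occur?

5

E → miss, frames [E]
S → miss, frames [E, S]
D → miss, frames [E, S, D]
Z → miss, frames [E, S, D, Z]
E → hit
D → hit
R → miss, frames [S, Z, E, D, R]
S → hit
T → miss, evict Z, frames [E, D, R, S, T]
R → hit
Z → miss, evict E, frames [D, S, T, R, Z]
S → hit
Hits: 5.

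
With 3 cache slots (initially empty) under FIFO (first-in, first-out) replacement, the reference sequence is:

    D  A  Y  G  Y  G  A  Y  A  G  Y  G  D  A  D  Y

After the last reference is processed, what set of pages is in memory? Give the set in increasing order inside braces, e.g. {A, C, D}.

{A, D, Y}

D -> miss, frames [D]
A -> miss, frames [D, A]
Y -> miss, frames [D, A, Y]
G -> miss, evict D, frames [A, Y, G]
Y -> hit
G -> hit
A -> hit
Y -> hit
A -> hit
G -> hit
Y -> hit
G -> hit
D -> miss, evict A, frames [Y, G, D]
A -> miss, evict Y, frames [G, D, A]
D -> hit
Y -> miss, evict G, frames [D, A, Y]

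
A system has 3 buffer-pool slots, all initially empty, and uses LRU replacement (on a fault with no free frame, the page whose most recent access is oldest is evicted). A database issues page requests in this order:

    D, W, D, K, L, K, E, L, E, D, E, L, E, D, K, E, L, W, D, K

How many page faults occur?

D → miss, frames (D)
W → miss, frames (D W)
D → hit
K → miss, frames (W D K)
L → miss, evict W, frames (D K L)
K → hit
E → miss, evict D, frames (L K E)
L → hit
E → hit
D → miss, evict K, frames (L E D)
E → hit
L → hit
E → hit
D → hit
K → miss, evict L, frames (E D K)
E → hit
L → miss, evict D, frames (K E L)
W → miss, evict K, frames (E L W)
D → miss, evict E, frames (L W D)
K → miss, evict L, frames (W D K)
Page faults: 11.

11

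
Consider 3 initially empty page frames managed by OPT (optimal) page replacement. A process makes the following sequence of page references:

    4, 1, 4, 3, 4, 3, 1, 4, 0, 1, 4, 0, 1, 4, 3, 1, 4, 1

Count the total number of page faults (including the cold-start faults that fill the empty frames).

4: fault, frames {4}
1: fault, frames {4,1}
4: hit
3: fault, frames {4,1,3}
4: hit
3: hit
1: hit
4: hit
0: fault, evict 3, frames {4,1,0}
1: hit
4: hit
0: hit
1: hit
4: hit
3: fault, evict 0, frames {4,1,3}
1: hit
4: hit
1: hit
Page faults: 5.

5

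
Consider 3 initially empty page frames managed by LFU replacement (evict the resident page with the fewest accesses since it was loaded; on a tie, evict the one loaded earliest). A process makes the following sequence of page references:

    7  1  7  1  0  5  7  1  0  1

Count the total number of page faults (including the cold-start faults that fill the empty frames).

7 → fault, frames [7]
1 → fault, frames [7, 1]
7 → hit
1 → hit
0 → fault, frames [7, 1, 0]
5 → fault, evict 0, frames [7, 1, 5]
7 → hit
1 → hit
0 → fault, evict 5, frames [7, 1, 0]
1 → hit
Page faults: 5.

5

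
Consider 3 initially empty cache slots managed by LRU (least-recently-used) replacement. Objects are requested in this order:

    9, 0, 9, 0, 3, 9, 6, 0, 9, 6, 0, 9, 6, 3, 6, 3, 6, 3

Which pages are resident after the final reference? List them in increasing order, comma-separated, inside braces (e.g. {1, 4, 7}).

9 -> miss, frames [9]
0 -> miss, frames [9, 0]
9 -> hit
0 -> hit
3 -> miss, frames [9, 0, 3]
9 -> hit
6 -> miss, evict 0, frames [3, 9, 6]
0 -> miss, evict 3, frames [9, 6, 0]
9 -> hit
6 -> hit
0 -> hit
9 -> hit
6 -> hit
3 -> miss, evict 0, frames [9, 6, 3]
6 -> hit
3 -> hit
6 -> hit
3 -> hit

{3, 6, 9}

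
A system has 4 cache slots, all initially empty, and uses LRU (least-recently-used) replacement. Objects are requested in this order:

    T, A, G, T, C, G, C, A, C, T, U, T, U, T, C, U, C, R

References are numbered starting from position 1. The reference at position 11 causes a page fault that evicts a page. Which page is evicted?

G

pos 1: T → fault, frames (T)
pos 2: A → fault, frames (T A)
pos 3: G → fault, frames (T A G)
pos 4: T → hit
pos 5: C → fault, frames (A G T C)
pos 6: G → hit
pos 7: C → hit
pos 8: A → hit
pos 9: C → hit
pos 10: T → hit
pos 11: U → fault, evict G, frames (A C T U)
At position 11, page G is evicted.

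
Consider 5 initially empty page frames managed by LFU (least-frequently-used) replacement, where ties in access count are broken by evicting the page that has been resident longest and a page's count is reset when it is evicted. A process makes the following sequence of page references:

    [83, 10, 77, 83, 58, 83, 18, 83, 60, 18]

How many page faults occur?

6

83 -> miss, frames [83]
10 -> miss, frames [83, 10]
77 -> miss, frames [83, 10, 77]
83 -> hit
58 -> miss, frames [83, 10, 77, 58]
83 -> hit
18 -> miss, frames [83, 10, 77, 58, 18]
83 -> hit
60 -> miss, evict 10, frames [83, 77, 58, 18, 60]
18 -> hit
Page faults: 6.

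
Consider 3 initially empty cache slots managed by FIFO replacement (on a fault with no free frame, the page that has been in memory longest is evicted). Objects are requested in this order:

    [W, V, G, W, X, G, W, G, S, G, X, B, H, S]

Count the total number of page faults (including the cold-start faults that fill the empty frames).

11

W → miss, frames (W)
V → miss, frames (W V)
G → miss, frames (W V G)
W → hit
X → miss, evict W, frames (V G X)
G → hit
W → miss, evict V, frames (G X W)
G → hit
S → miss, evict G, frames (X W S)
G → miss, evict X, frames (W S G)
X → miss, evict W, frames (S G X)
B → miss, evict S, frames (G X B)
H → miss, evict G, frames (X B H)
S → miss, evict X, frames (B H S)
Page faults: 11.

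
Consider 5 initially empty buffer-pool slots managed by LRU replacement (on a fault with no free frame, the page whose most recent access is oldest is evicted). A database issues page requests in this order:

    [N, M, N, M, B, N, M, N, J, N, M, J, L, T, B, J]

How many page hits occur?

9

N -> miss, frames (N)
M -> miss, frames (N M)
N -> hit
M -> hit
B -> miss, frames (N M B)
N -> hit
M -> hit
N -> hit
J -> miss, frames (B M N J)
N -> hit
M -> hit
J -> hit
L -> miss, frames (B N M J L)
T -> miss, evict B, frames (N M J L T)
B -> miss, evict N, frames (M J L T B)
J -> hit
Hits: 9.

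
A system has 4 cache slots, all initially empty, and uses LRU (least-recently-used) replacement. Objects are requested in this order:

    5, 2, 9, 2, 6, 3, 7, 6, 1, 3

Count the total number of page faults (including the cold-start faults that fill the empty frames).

7

5: miss, frames (5)
2: miss, frames (5 2)
9: miss, frames (5 2 9)
2: hit
6: miss, frames (5 9 2 6)
3: miss, evict 5, frames (9 2 6 3)
7: miss, evict 9, frames (2 6 3 7)
6: hit
1: miss, evict 2, frames (3 7 6 1)
3: hit
Page faults: 7.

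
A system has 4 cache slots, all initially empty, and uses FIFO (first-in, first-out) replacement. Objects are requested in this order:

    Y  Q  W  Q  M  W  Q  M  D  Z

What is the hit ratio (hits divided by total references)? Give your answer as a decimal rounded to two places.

Y → miss, frames {Y}
Q → miss, frames {Y,Q}
W → miss, frames {Y,Q,W}
Q → hit
M → miss, frames {Y,Q,W,M}
W → hit
Q → hit
M → hit
D → miss, evict Y, frames {Q,W,M,D}
Z → miss, evict Q, frames {W,M,D,Z}
Hits: 4 of 10 references → 4/10 = 0.4000.

0.40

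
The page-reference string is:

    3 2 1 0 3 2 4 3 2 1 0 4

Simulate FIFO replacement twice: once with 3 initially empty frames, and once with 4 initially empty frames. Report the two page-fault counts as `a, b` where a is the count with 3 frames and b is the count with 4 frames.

3 frames: F F F F F F F . . F F . → 9 faults.
4 frames: F F F F . . F F F F F F → 10 faults.
10 > 9: adding a frame increased faults — Belady's anomaly.

9, 10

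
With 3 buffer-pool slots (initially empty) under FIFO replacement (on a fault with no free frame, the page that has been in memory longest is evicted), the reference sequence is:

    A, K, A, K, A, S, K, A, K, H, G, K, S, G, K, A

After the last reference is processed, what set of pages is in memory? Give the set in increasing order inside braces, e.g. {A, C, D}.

A -> miss, frames {A}
K -> miss, frames {A,K}
A -> hit
K -> hit
A -> hit
S -> miss, frames {A,K,S}
K -> hit
A -> hit
K -> hit
H -> miss, evict A, frames {K,S,H}
G -> miss, evict K, frames {S,H,G}
K -> miss, evict S, frames {H,G,K}
S -> miss, evict H, frames {G,K,S}
G -> hit
K -> hit
A -> miss, evict G, frames {K,S,A}

{A, K, S}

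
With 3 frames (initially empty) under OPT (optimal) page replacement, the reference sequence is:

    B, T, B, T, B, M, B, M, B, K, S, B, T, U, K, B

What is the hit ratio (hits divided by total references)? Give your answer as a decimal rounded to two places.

B → fault, frames (B)
T → fault, frames (B T)
B → hit
T → hit
B → hit
M → fault, frames (B T M)
B → hit
M → hit
B → hit
K → fault, evict M, frames (B T K)
S → fault, evict K, frames (B T S)
B → hit
T → hit
U → fault, evict S, frames (B T U)
K → fault, evict U, frames (B T K)
B → hit
Hits: 9 of 16 references → 9/16 = 0.5625.

0.56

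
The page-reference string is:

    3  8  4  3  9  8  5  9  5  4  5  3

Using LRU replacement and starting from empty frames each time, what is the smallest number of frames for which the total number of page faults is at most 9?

3

f=1: 12 faults
f=2: 10 faults
f=3: 8 faults
f=4: 7 faults
f=5: 5 faults
Smallest f with faults ≤ 9 is 3.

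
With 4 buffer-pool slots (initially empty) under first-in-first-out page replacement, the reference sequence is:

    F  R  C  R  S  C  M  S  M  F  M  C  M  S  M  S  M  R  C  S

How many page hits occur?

11

F: fault, frames [F]
R: fault, frames [F, R]
C: fault, frames [F, R, C]
R: hit
S: fault, frames [F, R, C, S]
C: hit
M: fault, evict F, frames [R, C, S, M]
S: hit
M: hit
F: fault, evict R, frames [C, S, M, F]
M: hit
C: hit
M: hit
S: hit
M: hit
S: hit
M: hit
R: fault, evict C, frames [S, M, F, R]
C: fault, evict S, frames [M, F, R, C]
S: fault, evict M, frames [F, R, C, S]
Hits: 11.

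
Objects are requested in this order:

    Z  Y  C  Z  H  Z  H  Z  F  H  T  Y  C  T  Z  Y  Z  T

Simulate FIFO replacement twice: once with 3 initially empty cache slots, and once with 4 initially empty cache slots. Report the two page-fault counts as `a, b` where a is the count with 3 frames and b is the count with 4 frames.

11, 9

3 frames: F F F . F F . . F . F F F . F . . F → 11 faults.
4 frames: F F F . F . . . F . F F F . F . . . → 9 faults.
9 < 11: adding a frame reduced faults, as is typical.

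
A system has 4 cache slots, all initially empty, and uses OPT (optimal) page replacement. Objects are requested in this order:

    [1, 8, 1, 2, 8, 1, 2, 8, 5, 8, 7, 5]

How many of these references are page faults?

5

1: fault, frames [1]
8: fault, frames [1, 8]
1: hit
2: fault, frames [1, 8, 2]
8: hit
1: hit
2: hit
8: hit
5: fault, frames [1, 8, 2, 5]
8: hit
7: fault, evict 2, frames [1, 8, 5, 7]
5: hit
Page faults: 5.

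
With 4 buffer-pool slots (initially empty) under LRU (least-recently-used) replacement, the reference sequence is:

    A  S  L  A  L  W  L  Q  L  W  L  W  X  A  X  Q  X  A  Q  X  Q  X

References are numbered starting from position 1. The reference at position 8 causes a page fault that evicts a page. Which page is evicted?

S

pos 1: A → fault, frames [A]
pos 2: S → fault, frames [A, S]
pos 3: L → fault, frames [A, S, L]
pos 4: A → hit
pos 5: L → hit
pos 6: W → fault, frames [S, A, L, W]
pos 7: L → hit
pos 8: Q → fault, evict S, frames [A, W, L, Q]
At position 8, page S is evicted.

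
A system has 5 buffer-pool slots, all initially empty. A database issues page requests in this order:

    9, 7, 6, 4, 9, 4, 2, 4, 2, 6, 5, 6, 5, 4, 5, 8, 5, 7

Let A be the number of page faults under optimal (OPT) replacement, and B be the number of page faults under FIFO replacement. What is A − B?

Under OPT: F F F F . . F . . . F . . . . F . . → 7 faults.
Under FIFO: F F F F . . F . . . F . . . . F . F → 8 faults.
A − B = 7 − 8 = -1.

-1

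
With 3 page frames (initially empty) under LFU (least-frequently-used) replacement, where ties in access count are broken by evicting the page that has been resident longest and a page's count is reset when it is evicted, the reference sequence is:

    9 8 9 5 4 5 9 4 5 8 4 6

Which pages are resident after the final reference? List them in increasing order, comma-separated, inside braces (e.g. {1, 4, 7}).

9: fault, frames (9)
8: fault, frames (9 8)
9: hit
5: fault, frames (9 8 5)
4: fault, evict 8, frames (9 5 4)
5: hit
9: hit
4: hit
5: hit
8: fault, evict 4, frames (9 5 8)
4: fault, evict 8, frames (9 5 4)
6: fault, evict 4, frames (9 5 6)

{5, 6, 9}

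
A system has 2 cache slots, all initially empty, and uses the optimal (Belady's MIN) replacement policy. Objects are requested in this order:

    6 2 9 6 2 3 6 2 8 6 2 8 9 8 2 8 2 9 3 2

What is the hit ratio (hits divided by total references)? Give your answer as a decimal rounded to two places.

6 -> fault, frames (6)
2 -> fault, frames (6 2)
9 -> fault, evict 2, frames (6 9)
6 -> hit
2 -> fault, evict 9, frames (6 2)
3 -> fault, evict 2, frames (6 3)
6 -> hit
2 -> fault, evict 3, frames (6 2)
8 -> fault, evict 2, frames (6 8)
6 -> hit
2 -> fault, evict 6, frames (8 2)
8 -> hit
9 -> fault, evict 2, frames (8 9)
8 -> hit
2 -> fault, evict 9, frames (8 2)
8 -> hit
2 -> hit
9 -> fault, evict 8, frames (2 9)
3 -> fault, evict 9, frames (2 3)
2 -> hit
Hits: 8 of 20 references → 8/20 = 0.4000.

0.40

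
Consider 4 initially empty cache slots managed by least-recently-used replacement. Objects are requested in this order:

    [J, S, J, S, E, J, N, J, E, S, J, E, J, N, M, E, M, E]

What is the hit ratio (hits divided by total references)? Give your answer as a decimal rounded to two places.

J → miss, frames [J]
S → miss, frames [J, S]
J → hit
S → hit
E → miss, frames [J, S, E]
J → hit
N → miss, frames [S, E, J, N]
J → hit
E → hit
S → hit
J → hit
E → hit
J → hit
N → hit
M → miss, evict S, frames [E, J, N, M]
E → hit
M → hit
E → hit
Hits: 13 of 18 references → 13/18 = 0.7222.

0.72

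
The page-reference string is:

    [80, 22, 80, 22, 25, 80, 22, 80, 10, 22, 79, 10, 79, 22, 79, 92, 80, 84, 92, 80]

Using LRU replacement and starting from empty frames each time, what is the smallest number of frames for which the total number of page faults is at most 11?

3

f=1: 20 faults
f=2: 15 faults
f=3: 8 faults
f=4: 8 faults
f=5: 7 faults
f=6: 7 faults
f=7: 7 faults
Smallest f with faults ≤ 11 is 3.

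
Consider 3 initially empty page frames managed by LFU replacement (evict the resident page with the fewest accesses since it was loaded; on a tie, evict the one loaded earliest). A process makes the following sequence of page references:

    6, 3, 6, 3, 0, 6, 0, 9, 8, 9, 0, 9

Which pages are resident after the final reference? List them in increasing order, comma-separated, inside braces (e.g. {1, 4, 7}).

6 -> miss, frames {6}
3 -> miss, frames {6,3}
6 -> hit
3 -> hit
0 -> miss, frames {6,3,0}
6 -> hit
0 -> hit
9 -> miss, evict 3, frames {6,0,9}
8 -> miss, evict 9, frames {6,0,8}
9 -> miss, evict 8, frames {6,0,9}
0 -> hit
9 -> hit

{0, 6, 9}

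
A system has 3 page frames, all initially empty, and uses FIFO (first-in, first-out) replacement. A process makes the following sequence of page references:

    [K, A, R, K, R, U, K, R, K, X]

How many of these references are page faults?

K: fault, frames [K]
A: fault, frames [K, A]
R: fault, frames [K, A, R]
K: hit
R: hit
U: fault, evict K, frames [A, R, U]
K: fault, evict A, frames [R, U, K]
R: hit
K: hit
X: fault, evict R, frames [U, K, X]
Page faults: 6.

6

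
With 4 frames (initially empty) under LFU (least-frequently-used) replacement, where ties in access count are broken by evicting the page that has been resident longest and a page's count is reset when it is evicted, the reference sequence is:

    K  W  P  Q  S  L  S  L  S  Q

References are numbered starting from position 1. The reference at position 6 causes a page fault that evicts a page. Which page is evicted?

pos 1: K -> fault, frames {K}
pos 2: W -> fault, frames {K,W}
pos 3: P -> fault, frames {K,W,P}
pos 4: Q -> fault, frames {K,W,P,Q}
pos 5: S -> fault, evict K, frames {W,P,Q,S}
pos 6: L -> fault, evict W, frames {P,Q,S,L}
At position 6, page W is evicted.

W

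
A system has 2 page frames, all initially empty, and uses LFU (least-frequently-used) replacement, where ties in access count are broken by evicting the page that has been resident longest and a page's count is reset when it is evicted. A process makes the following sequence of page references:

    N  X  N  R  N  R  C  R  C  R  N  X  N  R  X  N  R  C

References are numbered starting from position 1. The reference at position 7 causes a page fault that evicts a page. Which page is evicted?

R

pos 1: N: miss, frames {N}
pos 2: X: miss, frames {N,X}
pos 3: N: hit
pos 4: R: miss, evict X, frames {N,R}
pos 5: N: hit
pos 6: R: hit
pos 7: C: miss, evict R, frames {N,C}
At position 7, page R is evicted.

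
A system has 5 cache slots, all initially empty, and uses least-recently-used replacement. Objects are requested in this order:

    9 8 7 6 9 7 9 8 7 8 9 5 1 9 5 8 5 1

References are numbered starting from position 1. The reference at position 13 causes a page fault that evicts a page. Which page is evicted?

pos 1: 9 → miss, frames (9)
pos 2: 8 → miss, frames (9 8)
pos 3: 7 → miss, frames (9 8 7)
pos 4: 6 → miss, frames (9 8 7 6)
pos 5: 9 → hit
pos 6: 7 → hit
pos 7: 9 → hit
pos 8: 8 → hit
pos 9: 7 → hit
pos 10: 8 → hit
pos 11: 9 → hit
pos 12: 5 → miss, frames (6 7 8 9 5)
pos 13: 1 → miss, evict 6, frames (7 8 9 5 1)
At position 13, page 6 is evicted.

6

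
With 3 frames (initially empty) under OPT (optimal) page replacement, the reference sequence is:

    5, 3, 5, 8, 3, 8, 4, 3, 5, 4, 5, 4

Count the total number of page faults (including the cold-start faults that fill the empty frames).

5: miss, frames (5)
3: miss, frames (5 3)
5: hit
8: miss, frames (5 3 8)
3: hit
8: hit
4: miss, evict 8, frames (5 3 4)
3: hit
5: hit
4: hit
5: hit
4: hit
Page faults: 4.

4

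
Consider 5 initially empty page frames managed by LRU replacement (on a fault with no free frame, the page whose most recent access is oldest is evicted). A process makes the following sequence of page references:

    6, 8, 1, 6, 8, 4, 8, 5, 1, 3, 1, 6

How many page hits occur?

5

6 -> miss, frames [6]
8 -> miss, frames [6, 8]
1 -> miss, frames [6, 8, 1]
6 -> hit
8 -> hit
4 -> miss, frames [1, 6, 8, 4]
8 -> hit
5 -> miss, frames [1, 6, 4, 8, 5]
1 -> hit
3 -> miss, evict 6, frames [4, 8, 5, 1, 3]
1 -> hit
6 -> miss, evict 4, frames [8, 5, 3, 1, 6]
Hits: 5.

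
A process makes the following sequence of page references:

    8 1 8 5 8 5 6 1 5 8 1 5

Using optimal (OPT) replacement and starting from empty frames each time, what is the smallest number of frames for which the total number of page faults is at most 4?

f=1: 12 faults
f=2: 7 faults
f=3: 5 faults
f=4: 4 faults
Smallest f with faults ≤ 4 is 4.

4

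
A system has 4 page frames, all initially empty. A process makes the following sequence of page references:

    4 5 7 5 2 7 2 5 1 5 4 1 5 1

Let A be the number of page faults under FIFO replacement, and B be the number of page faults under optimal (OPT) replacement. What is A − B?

2

Under FIFO: F F F . F . . . F . F . F . → 7 faults.
Under OPT: F F F . F . . . F . . . . . → 5 faults.
A − B = 7 − 5 = 2.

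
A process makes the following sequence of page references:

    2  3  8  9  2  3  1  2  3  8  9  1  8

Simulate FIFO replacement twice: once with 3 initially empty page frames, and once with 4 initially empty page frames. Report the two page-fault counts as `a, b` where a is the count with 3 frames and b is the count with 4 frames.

9, 10

3 frames: F F F F F F F . . F F . . → 9 faults.
4 frames: F F F F . . F F F F F F . → 10 faults.
10 > 9: adding a frame increased faults — Belady's anomaly.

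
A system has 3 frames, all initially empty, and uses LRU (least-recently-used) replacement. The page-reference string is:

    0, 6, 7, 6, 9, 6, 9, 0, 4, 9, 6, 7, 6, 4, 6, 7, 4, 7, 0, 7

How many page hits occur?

10

0 → fault, frames (0)
6 → fault, frames (0 6)
7 → fault, frames (0 6 7)
6 → hit
9 → fault, evict 0, frames (7 6 9)
6 → hit
9 → hit
0 → fault, evict 7, frames (6 9 0)
4 → fault, evict 6, frames (9 0 4)
9 → hit
6 → fault, evict 0, frames (4 9 6)
7 → fault, evict 4, frames (9 6 7)
6 → hit
4 → fault, evict 9, frames (7 6 4)
6 → hit
7 → hit
4 → hit
7 → hit
0 → fault, evict 6, frames (4 7 0)
7 → hit
Hits: 10.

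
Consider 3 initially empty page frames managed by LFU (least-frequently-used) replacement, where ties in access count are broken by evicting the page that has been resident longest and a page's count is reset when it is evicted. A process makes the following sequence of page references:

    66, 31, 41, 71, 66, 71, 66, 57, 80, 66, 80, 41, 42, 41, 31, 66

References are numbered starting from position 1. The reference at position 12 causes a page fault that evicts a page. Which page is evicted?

pos 1: 66 → fault, frames (66)
pos 2: 31 → fault, frames (66 31)
pos 3: 41 → fault, frames (66 31 41)
pos 4: 71 → fault, evict 66, frames (31 41 71)
pos 5: 66 → fault, evict 31, frames (41 71 66)
pos 6: 71 → hit
pos 7: 66 → hit
pos 8: 57 → fault, evict 41, frames (71 66 57)
pos 9: 80 → fault, evict 57, frames (71 66 80)
pos 10: 66 → hit
pos 11: 80 → hit
pos 12: 41 → fault, evict 71, frames (66 80 41)
At position 12, page 71 is evicted.

71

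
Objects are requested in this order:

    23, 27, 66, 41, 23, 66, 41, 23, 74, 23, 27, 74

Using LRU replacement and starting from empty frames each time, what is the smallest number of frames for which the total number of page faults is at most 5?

5

f=1: 12 faults
f=2: 11 faults
f=3: 7 faults
f=4: 6 faults
f=5: 5 faults
Smallest f with faults ≤ 5 is 5.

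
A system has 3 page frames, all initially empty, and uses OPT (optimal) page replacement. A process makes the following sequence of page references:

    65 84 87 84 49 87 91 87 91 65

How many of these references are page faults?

5

65 -> miss, frames (65)
84 -> miss, frames (65 84)
87 -> miss, frames (65 84 87)
84 -> hit
49 -> miss, evict 84, frames (65 87 49)
87 -> hit
91 -> miss, evict 49, frames (65 87 91)
87 -> hit
91 -> hit
65 -> hit
Page faults: 5.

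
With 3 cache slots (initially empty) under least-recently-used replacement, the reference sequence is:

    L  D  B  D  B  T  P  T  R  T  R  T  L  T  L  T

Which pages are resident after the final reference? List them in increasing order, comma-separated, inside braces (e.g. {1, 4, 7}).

L: fault, frames {L}
D: fault, frames {L,D}
B: fault, frames {L,D,B}
D: hit
B: hit
T: fault, evict L, frames {D,B,T}
P: fault, evict D, frames {B,T,P}
T: hit
R: fault, evict B, frames {P,T,R}
T: hit
R: hit
T: hit
L: fault, evict P, frames {R,T,L}
T: hit
L: hit
T: hit

{L, R, T}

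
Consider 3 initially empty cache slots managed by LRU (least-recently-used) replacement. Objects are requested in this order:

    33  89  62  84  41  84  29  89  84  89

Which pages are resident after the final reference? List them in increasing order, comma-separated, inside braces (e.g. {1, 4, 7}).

33 -> miss, frames (33)
89 -> miss, frames (33 89)
62 -> miss, frames (33 89 62)
84 -> miss, evict 33, frames (89 62 84)
41 -> miss, evict 89, frames (62 84 41)
84 -> hit
29 -> miss, evict 62, frames (41 84 29)
89 -> miss, evict 41, frames (84 29 89)
84 -> hit
89 -> hit

{29, 84, 89}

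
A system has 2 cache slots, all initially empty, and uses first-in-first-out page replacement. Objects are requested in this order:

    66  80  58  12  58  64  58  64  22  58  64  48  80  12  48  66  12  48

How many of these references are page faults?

15

66 -> miss, frames (66)
80 -> miss, frames (66 80)
58 -> miss, evict 66, frames (80 58)
12 -> miss, evict 80, frames (58 12)
58 -> hit
64 -> miss, evict 58, frames (12 64)
58 -> miss, evict 12, frames (64 58)
64 -> hit
22 -> miss, evict 64, frames (58 22)
58 -> hit
64 -> miss, evict 58, frames (22 64)
48 -> miss, evict 22, frames (64 48)
80 -> miss, evict 64, frames (48 80)
12 -> miss, evict 48, frames (80 12)
48 -> miss, evict 80, frames (12 48)
66 -> miss, evict 12, frames (48 66)
12 -> miss, evict 48, frames (66 12)
48 -> miss, evict 66, frames (12 48)
Page faults: 15.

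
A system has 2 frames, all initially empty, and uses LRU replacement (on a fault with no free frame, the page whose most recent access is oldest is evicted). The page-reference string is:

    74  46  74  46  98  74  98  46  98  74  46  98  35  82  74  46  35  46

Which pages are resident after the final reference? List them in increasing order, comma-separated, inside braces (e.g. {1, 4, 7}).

74 -> fault, frames {74}
46 -> fault, frames {74,46}
74 -> hit
46 -> hit
98 -> fault, evict 74, frames {46,98}
74 -> fault, evict 46, frames {98,74}
98 -> hit
46 -> fault, evict 74, frames {98,46}
98 -> hit
74 -> fault, evict 46, frames {98,74}
46 -> fault, evict 98, frames {74,46}
98 -> fault, evict 74, frames {46,98}
35 -> fault, evict 46, frames {98,35}
82 -> fault, evict 98, frames {35,82}
74 -> fault, evict 35, frames {82,74}
46 -> fault, evict 82, frames {74,46}
35 -> fault, evict 74, frames {46,35}
46 -> hit

{35, 46}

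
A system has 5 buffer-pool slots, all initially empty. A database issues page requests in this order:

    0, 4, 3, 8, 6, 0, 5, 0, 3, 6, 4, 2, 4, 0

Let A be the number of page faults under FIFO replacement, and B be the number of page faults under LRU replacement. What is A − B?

Under FIFO: F F F F F . F F . . F F . . → 9 faults.
Under LRU: F F F F F . F . . . F F . . → 8 faults.
A − B = 9 − 8 = 1.

1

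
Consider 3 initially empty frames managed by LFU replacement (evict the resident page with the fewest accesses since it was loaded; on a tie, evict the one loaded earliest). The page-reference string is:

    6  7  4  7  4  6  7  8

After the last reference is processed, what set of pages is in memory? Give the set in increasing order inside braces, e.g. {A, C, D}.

{4, 7, 8}

6: fault, frames [6]
7: fault, frames [6, 7]
4: fault, frames [6, 7, 4]
7: hit
4: hit
6: hit
7: hit
8: fault, evict 6, frames [7, 4, 8]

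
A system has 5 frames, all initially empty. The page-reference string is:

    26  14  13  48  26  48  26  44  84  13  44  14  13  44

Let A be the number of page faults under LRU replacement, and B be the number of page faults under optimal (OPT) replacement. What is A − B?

1

Under LRU: F F F F . . . F F . . F . . → 7 faults.
Under OPT: F F F F . . . F F . . . . . → 6 faults.
A − B = 7 − 6 = 1.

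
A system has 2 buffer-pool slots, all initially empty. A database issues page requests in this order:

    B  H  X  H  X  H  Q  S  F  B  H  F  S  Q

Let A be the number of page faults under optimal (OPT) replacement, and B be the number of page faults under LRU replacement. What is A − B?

-1

Under OPT: F F F . . . F F F F . F F F → 10 faults.
Under LRU: F F F . . . F F F F F F F F → 11 faults.
A − B = 10 − 11 = -1.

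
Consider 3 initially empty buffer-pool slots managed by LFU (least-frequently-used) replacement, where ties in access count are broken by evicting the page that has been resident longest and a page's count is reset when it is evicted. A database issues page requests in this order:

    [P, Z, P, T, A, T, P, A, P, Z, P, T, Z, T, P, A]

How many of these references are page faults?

P → fault, frames {P}
Z → fault, frames {P,Z}
P → hit
T → fault, frames {P,Z,T}
A → fault, evict Z, frames {P,T,A}
T → hit
P → hit
A → hit
P → hit
Z → fault, evict T, frames {P,A,Z}
P → hit
T → fault, evict Z, frames {P,A,T}
Z → fault, evict T, frames {P,A,Z}
T → fault, evict Z, frames {P,A,T}
P → hit
A → hit
Page faults: 8.

8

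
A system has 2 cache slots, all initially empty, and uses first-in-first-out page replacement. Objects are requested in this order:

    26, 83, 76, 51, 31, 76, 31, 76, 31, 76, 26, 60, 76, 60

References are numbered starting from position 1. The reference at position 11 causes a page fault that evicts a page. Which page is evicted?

31

pos 1: 26 → miss, frames {26}
pos 2: 83 → miss, frames {26,83}
pos 3: 76 → miss, evict 26, frames {83,76}
pos 4: 51 → miss, evict 83, frames {76,51}
pos 5: 31 → miss, evict 76, frames {51,31}
pos 6: 76 → miss, evict 51, frames {31,76}
pos 7: 31 → hit
pos 8: 76 → hit
pos 9: 31 → hit
pos 10: 76 → hit
pos 11: 26 → miss, evict 31, frames {76,26}
At position 11, page 31 is evicted.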